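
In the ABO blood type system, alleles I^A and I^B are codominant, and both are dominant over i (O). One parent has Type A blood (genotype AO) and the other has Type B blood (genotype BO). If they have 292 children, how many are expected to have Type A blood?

Cross: AO × BO
Possible offspring genotypes: 1 AB, 1 AO, 1 BO, 1 OO
Blood type counts: 1 Type AB, 1 Type A, 1 Type B, 1 Type O
Probability of Type A: 1/4
Expected count = 1/4 × 292 = 73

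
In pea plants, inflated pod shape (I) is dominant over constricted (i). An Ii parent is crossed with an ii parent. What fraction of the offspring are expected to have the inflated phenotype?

Punnett square for Ii × ii:
Offspring genotypes: 2 Ii, 2 ii
Total offspring: 4
Count with target: 2
Probability: 2/4 = 1/2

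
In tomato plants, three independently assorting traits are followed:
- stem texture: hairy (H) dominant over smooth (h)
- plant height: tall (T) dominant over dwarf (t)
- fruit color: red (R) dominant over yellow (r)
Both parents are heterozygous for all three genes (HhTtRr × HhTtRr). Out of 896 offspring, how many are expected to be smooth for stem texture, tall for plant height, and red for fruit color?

Trihybrid cross: HhTtRr × HhTtRr
Each trait segregates independently with a 3:1 phenotypic ratio, so each gene contributes 3/4 (dominant) or 1/4 (recessive).
Target: smooth (stem texture), tall (plant height), red (fruit color)
Probability = product of independent per-trait probabilities
= 1/4 × 3/4 × 3/4 = 9/64
Expected count = 9/64 × 896 = 126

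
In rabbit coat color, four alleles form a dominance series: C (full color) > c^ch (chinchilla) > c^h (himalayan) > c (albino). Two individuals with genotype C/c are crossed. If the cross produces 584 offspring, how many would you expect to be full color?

Cross: C/c × C/c
Allele dominance: C > c^ch > c^h > c
Offspring genotypes: 1 C/C, 2 C/c, 1 c/c
Phenotype counts: 3 full color, 1 albino
full color: 3 out of 4 → fraction 3/4
Expected count = 3/4 × 584 = 438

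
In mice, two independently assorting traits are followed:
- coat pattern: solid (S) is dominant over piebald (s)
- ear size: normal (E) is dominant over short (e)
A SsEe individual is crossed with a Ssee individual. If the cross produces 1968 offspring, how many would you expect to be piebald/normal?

Dihybrid cross SsEe × Ssee — consider each gene separately:
coat pattern: Ss × Ss → 1 SS, 2 Ss, 1 ss → 3 S_ : 1 ss (out of 4)
ear size: Ee × ee → 2 Ee, 2 ee → 2 E_ : 2 ee (out of 4)
Combine (counts out of 4 × 4 = 16): solid/normal (S_E_) = 3×2 = 6; solid/short (S_ee) = 3×2 = 6; piebald/normal (ssE_) = 1×2 = 2; piebald/short (ssee) = 1×2 = 2
Phenotype counts (out of 16): 6 solid/normal, 6 solid/short, 2 piebald/normal, 2 piebald/short
piebald/normal: 2 out of 16 → fraction 1/8
Expected count = 1/8 × 1968 = 246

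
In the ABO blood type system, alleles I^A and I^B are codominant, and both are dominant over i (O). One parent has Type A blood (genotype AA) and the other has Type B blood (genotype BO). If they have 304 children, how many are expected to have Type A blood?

Cross: AA × BO
Possible offspring genotypes: 2 AB, 2 AO
Blood type counts: 2 Type AB, 2 Type A
Probability of Type A: 2/4 = 1/2
Expected count = 1/2 × 304 = 152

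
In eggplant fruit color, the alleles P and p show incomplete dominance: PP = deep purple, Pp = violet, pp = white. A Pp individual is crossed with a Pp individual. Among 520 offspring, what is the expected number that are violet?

Punnett square for Pp × Pp:
Offspring genotypes: 1 PP, 2 Pp, 1 pp
Phenotype counts: 1 deep purple, 2 violet, 1 white
violet: 2 out of 4 → fraction 1/2
Expected count = 1/2 × 520 = 260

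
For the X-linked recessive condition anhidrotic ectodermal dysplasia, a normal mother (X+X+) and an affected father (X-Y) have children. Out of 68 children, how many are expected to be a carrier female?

Cross: X+X+ × X-Y
Offspring: 2 X+X-, 2 X+Y
Probability of a carrier female: 2/4 = 1/2
Expected count = 1/2 × 68 = 34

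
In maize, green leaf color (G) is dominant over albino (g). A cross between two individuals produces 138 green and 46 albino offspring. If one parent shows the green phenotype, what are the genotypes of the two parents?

Observed offspring: 138 green, 46 albino
The observed ratio simplifies to 3:1. Albino (gg) offspring appear, so each parent must contribute one g allele. The parent stated to show green carries G, so it is Gg. The other parent is then either Gg or gg: Gg × gg would give a 1:1 split, whereas Gg × Gg gives 3:1 — matching the data. So both parents are heterozygous (Gg × Gg).
Parent genotypes: Gg × Gg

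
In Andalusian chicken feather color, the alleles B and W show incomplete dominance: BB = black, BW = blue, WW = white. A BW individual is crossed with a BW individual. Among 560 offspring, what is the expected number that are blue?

Punnett square for BW × BW:
Offspring genotypes: 1 BB, 2 BW, 1 WW
Phenotype counts: 1 black, 2 blue, 1 white
blue: 2 out of 4 → fraction 1/2
Expected count = 1/2 × 560 = 280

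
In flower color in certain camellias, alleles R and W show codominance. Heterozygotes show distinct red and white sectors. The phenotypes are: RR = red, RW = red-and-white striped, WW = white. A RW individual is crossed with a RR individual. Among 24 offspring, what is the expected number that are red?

Punnett square for RW × RR:
Offspring genotypes: 2 RR, 2 RW
Phenotype counts: 2 red, 2 red-and-white striped
red: 2 out of 4 → fraction 1/2
Expected count = 1/2 × 24 = 12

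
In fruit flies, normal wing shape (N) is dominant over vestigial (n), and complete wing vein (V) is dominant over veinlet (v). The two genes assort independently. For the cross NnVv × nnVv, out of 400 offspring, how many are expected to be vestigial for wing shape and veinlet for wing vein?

Dihybrid cross NnVv × nnVv — consider each gene separately:
wing shape: Nn × nn → 2 Nn, 2 nn → 2 N_ : 2 nn (out of 4)
wing vein: Vv × Vv → 1 VV, 2 Vv, 1 vv → 3 V_ : 1 vv (out of 4)
Looking for: vestigial (nn) and veinlet (vv)
P(vestigial) = 2/4, P(veinlet) = 1/4
P(both) = 2/4 × 1/4 = 2/16 = 1/8
Expected count = 1/8 × 400 = 50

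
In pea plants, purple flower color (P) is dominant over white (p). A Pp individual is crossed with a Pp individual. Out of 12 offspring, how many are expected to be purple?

Punnett square for Pp × Pp:
Offspring genotypes: 1 PP, 2 Pp, 1 pp
purple: 3, white: 1
purple: 3 out of 4 → fraction 3/4
Expected count = 3/4 × 12 = 9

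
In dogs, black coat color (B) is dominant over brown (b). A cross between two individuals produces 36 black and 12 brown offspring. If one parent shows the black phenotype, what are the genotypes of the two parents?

Observed offspring: 36 black, 12 brown
The observed ratio simplifies to 3:1. Brown (bb) offspring appear, so each parent must contribute one b allele. The parent stated to show black carries B, so it is Bb. The other parent is then either Bb or bb: Bb × bb would give a 1:1 split, whereas Bb × Bb gives 3:1 — matching the data. So both parents are heterozygous (Bb × Bb).
Parent genotypes: Bb × Bb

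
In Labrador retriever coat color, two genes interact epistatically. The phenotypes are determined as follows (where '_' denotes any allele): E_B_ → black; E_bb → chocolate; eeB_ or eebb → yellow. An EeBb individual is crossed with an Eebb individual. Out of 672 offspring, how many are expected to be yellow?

Cross: EeBb × Eebb — consider each gene separately:
E gene: Ee × Ee → 1 EE, 2 Ee, 1 ee → 3 E_ : 1 ee (out of 4)
B gene: Bb × bb → 2 Bb, 2 bb → 2 B_ : 2 bb (out of 4)
Genotype classes (out of 4 × 4 = 16): E_B_ = 3×2 = 6; E_bb = 3×2 = 6; eeB_ = 1×2 = 2; eebb = 1×2 = 2
Apply the phenotype rules: E_B_ (6) → black; E_bb (6) → chocolate; eeB_ (2) + eebb (2) → yellow
Phenotype counts (out of 16): 6 black, 6 chocolate, 4 yellow
yellow: 4 out of 16 → fraction 1/4
Expected count = 1/4 × 672 = 168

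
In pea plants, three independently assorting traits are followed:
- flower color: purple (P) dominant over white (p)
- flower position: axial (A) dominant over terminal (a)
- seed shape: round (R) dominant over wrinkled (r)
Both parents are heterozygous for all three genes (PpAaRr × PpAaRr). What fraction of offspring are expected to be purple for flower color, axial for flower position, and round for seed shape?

Trihybrid cross: PpAaRr × PpAaRr
Each trait segregates independently with a 3:1 phenotypic ratio, so each gene contributes 3/4 (dominant) or 1/4 (recessive).
Target: purple (flower color), axial (flower position), round (seed shape)
Probability = product of independent per-trait probabilities
= 3/4 × 3/4 × 3/4 = 27/64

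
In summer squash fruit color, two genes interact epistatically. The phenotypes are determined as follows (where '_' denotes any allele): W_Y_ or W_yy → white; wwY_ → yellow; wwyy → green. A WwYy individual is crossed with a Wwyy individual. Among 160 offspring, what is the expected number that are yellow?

Cross: WwYy × Wwyy — consider each gene separately:
W gene: Ww × Ww → 1 WW, 2 Ww, 1 ww → 3 W_ : 1 ww (out of 4)
Y gene: Yy × yy → 2 Yy, 2 yy → 2 Y_ : 2 yy (out of 4)
Genotype classes (out of 4 × 4 = 16): W_Y_ = 3×2 = 6; W_yy = 3×2 = 6; wwY_ = 1×2 = 2; wwyy = 1×2 = 2
Apply the phenotype rules: W_Y_ (6) + W_yy (6) → white; wwY_ (2) → yellow; wwyy (2) → green
Phenotype counts (out of 16): 12 white, 2 yellow, 2 green
yellow: 2 out of 16 → fraction 1/8
Expected count = 1/8 × 160 = 20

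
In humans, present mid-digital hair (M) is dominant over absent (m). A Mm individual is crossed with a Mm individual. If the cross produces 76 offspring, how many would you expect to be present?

Punnett square for Mm × Mm:
Offspring genotypes: 1 MM, 2 Mm, 1 mm
present: 3, absent: 1
present: 3 out of 4 → fraction 3/4
Expected count = 3/4 × 76 = 57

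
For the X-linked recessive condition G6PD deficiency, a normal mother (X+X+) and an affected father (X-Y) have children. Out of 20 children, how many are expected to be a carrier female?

Cross: X+X+ × X-Y
Offspring: 2 X+X-, 2 X+Y
Probability of a carrier female: 2/4 = 1/2
Expected count = 1/2 × 20 = 10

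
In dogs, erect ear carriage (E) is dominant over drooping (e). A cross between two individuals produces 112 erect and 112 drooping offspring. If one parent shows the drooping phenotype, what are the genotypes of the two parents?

Observed offspring: 112 erect, 112 drooping
The observed ratio simplifies to 1:1. One parent shows drooping, so its genotype must be ee. A 1:1 offspring split requires the other parent to be heterozygous (Ee).
Parent genotypes: ee × Ee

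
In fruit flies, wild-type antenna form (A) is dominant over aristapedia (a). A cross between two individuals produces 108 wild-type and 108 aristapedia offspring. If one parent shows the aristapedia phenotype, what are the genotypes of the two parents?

Observed offspring: 108 wild-type, 108 aristapedia
The observed ratio simplifies to 1:1. One parent shows aristapedia, so its genotype must be aa. A 1:1 offspring split requires the other parent to be heterozygous (Aa).
Parent genotypes: aa × Aa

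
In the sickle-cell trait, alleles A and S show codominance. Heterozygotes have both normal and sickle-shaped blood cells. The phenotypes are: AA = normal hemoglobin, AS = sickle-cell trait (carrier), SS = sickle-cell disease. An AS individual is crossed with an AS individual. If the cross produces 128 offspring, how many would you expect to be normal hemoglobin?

Punnett square for AS × AS:
Offspring genotypes: 1 AA, 2 AS, 1 SS
Phenotype counts: 1 normal hemoglobin, 2 sickle-cell trait (carrier), 1 sickle-cell disease
normal hemoglobin: 1 out of 4 → fraction 1/4
Expected count = 1/4 × 128 = 32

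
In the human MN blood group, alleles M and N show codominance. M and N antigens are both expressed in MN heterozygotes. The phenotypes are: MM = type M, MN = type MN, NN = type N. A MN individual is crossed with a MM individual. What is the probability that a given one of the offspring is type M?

Punnett square for MN × MM:
Offspring genotypes: 2 MM, 2 MN
Phenotype counts: 2 type M, 2 type MN
type M: 2 out of 4
Probability: 2/4 = 1/2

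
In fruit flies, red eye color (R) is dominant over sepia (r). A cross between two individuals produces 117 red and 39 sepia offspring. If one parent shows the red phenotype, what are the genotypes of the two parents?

Observed offspring: 117 red, 39 sepia
The observed ratio simplifies to 3:1. Sepia (rr) offspring appear, so each parent must contribute one r allele. The parent stated to show red carries R, so it is Rr. The other parent is then either Rr or rr: Rr × rr would give a 1:1 split, whereas Rr × Rr gives 3:1 — matching the data. So both parents are heterozygous (Rr × Rr).
Parent genotypes: Rr × Rr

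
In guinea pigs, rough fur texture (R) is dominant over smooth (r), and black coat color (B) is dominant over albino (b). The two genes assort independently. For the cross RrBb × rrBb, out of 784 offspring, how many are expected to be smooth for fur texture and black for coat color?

Dihybrid cross RrBb × rrBb — consider each gene separately:
fur texture: Rr × rr → 2 Rr, 2 rr → 2 R_ : 2 rr (out of 4)
coat color: Bb × Bb → 1 BB, 2 Bb, 1 bb → 3 B_ : 1 bb (out of 4)
Looking for: smooth (rr) and black (B_)
P(smooth) = 2/4, P(black) = 3/4
P(both) = 2/4 × 3/4 = 6/16 = 3/8
Expected count = 3/8 × 784 = 294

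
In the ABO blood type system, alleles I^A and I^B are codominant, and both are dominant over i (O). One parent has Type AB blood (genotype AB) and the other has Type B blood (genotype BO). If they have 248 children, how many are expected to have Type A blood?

Cross: AB × BO
Possible offspring genotypes: 1 AB, 1 AO, 1 BB, 1 BO
Blood type counts: 1 Type AB, 1 Type A, 2 Type B
Probability of Type A: 1/4
Expected count = 1/4 × 248 = 62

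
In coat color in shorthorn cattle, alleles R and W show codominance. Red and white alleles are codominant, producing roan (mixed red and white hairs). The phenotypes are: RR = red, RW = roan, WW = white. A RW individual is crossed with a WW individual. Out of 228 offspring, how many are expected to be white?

Punnett square for RW × WW:
Offspring genotypes: 2 RW, 2 WW
Phenotype counts: 2 roan, 2 white
white: 2 out of 4 → fraction 1/2
Expected count = 1/2 × 228 = 114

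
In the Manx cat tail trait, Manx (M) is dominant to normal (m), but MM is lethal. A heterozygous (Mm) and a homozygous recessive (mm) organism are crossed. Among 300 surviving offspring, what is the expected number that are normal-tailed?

Cross: Mm × mm
Punnett square offspring (before lethality): 2 Mm, 2 mm
No MM offspring are produced in this cross.
normal-tailed: 2 out of 4 → fraction 1/2
Expected count = 1/2 × 300 = 150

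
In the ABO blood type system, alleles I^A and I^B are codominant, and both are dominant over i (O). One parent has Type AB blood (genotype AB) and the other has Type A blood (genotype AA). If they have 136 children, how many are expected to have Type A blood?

Cross: AB × AA
Possible offspring genotypes: 2 AA, 2 AB
Blood type counts: 2 Type A, 2 Type AB
Probability of Type A: 2/4 = 1/2
Expected count = 1/2 × 136 = 68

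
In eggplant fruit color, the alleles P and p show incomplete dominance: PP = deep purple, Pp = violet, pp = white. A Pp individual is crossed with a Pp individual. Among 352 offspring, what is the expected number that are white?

Punnett square for Pp × Pp:
Offspring genotypes: 1 PP, 2 Pp, 1 pp
Phenotype counts: 1 deep purple, 2 violet, 1 white
white: 1 out of 4 → fraction 1/4
Expected count = 1/4 × 352 = 88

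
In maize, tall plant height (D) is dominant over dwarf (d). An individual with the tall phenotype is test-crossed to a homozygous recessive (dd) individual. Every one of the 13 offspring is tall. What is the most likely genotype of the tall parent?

Test cross: ? × dd
All offspring are tall.
If the unknown parent were heterozygous (Dd), about half of 13 offspring would be dwarf; none are. The unknown parent is most likely homozygous dominant (DD).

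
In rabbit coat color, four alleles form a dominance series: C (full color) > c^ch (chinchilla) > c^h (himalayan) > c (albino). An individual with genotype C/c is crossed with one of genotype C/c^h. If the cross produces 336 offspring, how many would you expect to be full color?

Cross: C/c × C/c^h
Allele dominance: C > c^ch > c^h > c
Offspring genotypes: 1 C/C, 1 C/c^h, 1 C/c, 1 c^h/c
Phenotype counts: 3 full color, 1 himalayan
full color: 3 out of 4 → fraction 3/4
Expected count = 3/4 × 336 = 252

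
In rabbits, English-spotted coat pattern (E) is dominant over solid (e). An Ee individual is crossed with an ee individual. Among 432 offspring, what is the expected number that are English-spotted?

Punnett square for Ee × ee:
Offspring genotypes: 2 Ee, 2 ee
English-spotted: 2, solid: 2
English-spotted: 2 out of 4 → fraction 1/2
Expected count = 1/2 × 432 = 216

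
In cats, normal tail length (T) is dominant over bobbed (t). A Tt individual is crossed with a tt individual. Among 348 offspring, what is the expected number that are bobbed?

Punnett square for Tt × tt:
Offspring genotypes: 2 Tt, 2 tt
normal: 2, bobbed: 2
bobbed: 2 out of 4 → fraction 1/2
Expected count = 1/2 × 348 = 174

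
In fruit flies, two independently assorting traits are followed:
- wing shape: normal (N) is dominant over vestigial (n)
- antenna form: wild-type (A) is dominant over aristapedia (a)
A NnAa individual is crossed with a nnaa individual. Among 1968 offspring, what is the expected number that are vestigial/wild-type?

Dihybrid cross NnAa × nnaa — consider each gene separately:
wing shape: Nn × nn → 2 Nn, 2 nn → 2 N_ : 2 nn (out of 4)
antenna form: Aa × aa → 2 Aa, 2 aa → 2 A_ : 2 aa (out of 4)
Combine (counts out of 4 × 4 = 16): normal/wild-type (N_A_) = 2×2 = 4; normal/aristapedia (N_aa) = 2×2 = 4; vestigial/wild-type (nnA_) = 2×2 = 4; vestigial/aristapedia (nnaa) = 2×2 = 4
Phenotype counts (out of 16): 4 normal/wild-type, 4 normal/aristapedia, 4 vestigial/wild-type, 4 vestigial/aristapedia
vestigial/wild-type: 4 out of 16 → fraction 1/4
Expected count = 1/4 × 1968 = 492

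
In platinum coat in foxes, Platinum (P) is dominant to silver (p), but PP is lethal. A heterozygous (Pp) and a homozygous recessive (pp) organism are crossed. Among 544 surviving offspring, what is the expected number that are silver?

Cross: Pp × pp
Punnett square offspring (before lethality): 2 Pp, 2 pp
No PP offspring are produced in this cross.
silver: 2 out of 4 → fraction 1/2
Expected count = 1/2 × 544 = 272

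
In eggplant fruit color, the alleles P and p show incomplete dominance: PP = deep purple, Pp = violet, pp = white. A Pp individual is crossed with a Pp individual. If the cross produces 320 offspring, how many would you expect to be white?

Punnett square for Pp × Pp:
Offspring genotypes: 1 PP, 2 Pp, 1 pp
Phenotype counts: 1 deep purple, 2 violet, 1 white
white: 1 out of 4 → fraction 1/4
Expected count = 1/4 × 320 = 80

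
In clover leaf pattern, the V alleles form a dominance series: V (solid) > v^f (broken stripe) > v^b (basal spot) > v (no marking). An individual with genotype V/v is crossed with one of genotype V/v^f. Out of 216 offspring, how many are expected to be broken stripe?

Cross: V/v × V/v^f
Allele dominance: V > v^f > v^b > v
Offspring genotypes: 1 V/V, 1 V/v^f, 1 V/v, 1 v^f/v
Phenotype counts: 3 solid, 1 broken stripe
broken stripe: 1 out of 4 → fraction 1/4
Expected count = 1/4 × 216 = 54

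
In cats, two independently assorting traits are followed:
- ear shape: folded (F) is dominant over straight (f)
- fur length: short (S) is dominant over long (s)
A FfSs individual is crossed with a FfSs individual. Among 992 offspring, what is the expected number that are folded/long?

Dihybrid cross FfSs × FfSs — consider each gene separately:
ear shape: Ff × Ff → 1 FF, 2 Ff, 1 ff → 3 F_ : 1 ff (out of 4)
fur length: Ss × Ss → 1 SS, 2 Ss, 1 ss → 3 S_ : 1 ss (out of 4)
Combine (counts out of 4 × 4 = 16): folded/short (F_S_) = 3×3 = 9; folded/long (F_ss) = 3×1 = 3; straight/short (ffS_) = 1×3 = 3; straight/long (ffss) = 1×1 = 1
Phenotype counts (out of 16): 9 folded/short, 3 folded/long, 3 straight/short, 1 straight/long
folded/long: 3 out of 16 → fraction 3/16
Expected count = 3/16 × 992 = 186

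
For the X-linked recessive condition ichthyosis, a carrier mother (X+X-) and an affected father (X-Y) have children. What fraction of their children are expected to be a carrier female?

Cross: X+X- × X-Y
Offspring: 1 X+X-, 1 X+Y, 1 X-X-, 1 X-Y
Probability of a carrier female: 1/4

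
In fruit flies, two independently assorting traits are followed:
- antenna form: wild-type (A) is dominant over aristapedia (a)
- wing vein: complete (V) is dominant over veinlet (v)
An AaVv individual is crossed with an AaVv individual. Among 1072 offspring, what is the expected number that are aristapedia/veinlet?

Dihybrid cross AaVv × AaVv — consider each gene separately:
antenna form: Aa × Aa → 1 AA, 2 Aa, 1 aa → 3 A_ : 1 aa (out of 4)
wing vein: Vv × Vv → 1 VV, 2 Vv, 1 vv → 3 V_ : 1 vv (out of 4)
Combine (counts out of 4 × 4 = 16): wild-type/complete (A_V_) = 3×3 = 9; wild-type/veinlet (A_vv) = 3×1 = 3; aristapedia/complete (aaV_) = 1×3 = 3; aristapedia/veinlet (aavv) = 1×1 = 1
Phenotype counts (out of 16): 9 wild-type/complete, 3 wild-type/veinlet, 3 aristapedia/complete, 1 aristapedia/veinlet
aristapedia/veinlet: 1 out of 16 → fraction 1/16
Expected count = 1/16 × 1072 = 67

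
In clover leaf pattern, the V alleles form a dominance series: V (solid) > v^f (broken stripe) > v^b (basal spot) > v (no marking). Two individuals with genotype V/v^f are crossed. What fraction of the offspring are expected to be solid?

Cross: V/v^f × V/v^f
Allele dominance: V > v^f > v^b > v
Offspring genotypes: 1 V/V, 2 V/v^f, 1 v^f/v^f
Phenotype counts: 3 solid, 1 broken stripe
solid: 3 out of 4
Probability: 3/4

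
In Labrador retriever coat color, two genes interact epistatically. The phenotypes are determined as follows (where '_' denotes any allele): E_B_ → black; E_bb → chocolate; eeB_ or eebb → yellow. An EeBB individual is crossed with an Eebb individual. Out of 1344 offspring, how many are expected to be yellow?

Cross: EeBB × Eebb — consider each gene separately:
E gene: Ee × Ee → 1 EE, 2 Ee, 1 ee → 3 E_ : 1 ee (out of 4)
B gene: BB × bb → 4 Bb → 4 B_ (out of 4)
Genotype classes (out of 4 × 4 = 16): E_B_ = 3×4 = 12; eeB_ = 1×4 = 4
Apply the phenotype rules: E_B_ (12) → black; eeB_ (4) → yellow
Phenotype counts (out of 16): 12 black, 4 yellow
yellow: 4 out of 16 → fraction 1/4
Expected count = 1/4 × 1344 = 336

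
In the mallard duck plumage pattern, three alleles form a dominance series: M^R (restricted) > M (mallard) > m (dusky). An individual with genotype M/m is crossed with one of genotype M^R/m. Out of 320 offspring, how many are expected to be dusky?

Cross: M/m × M^R/m
Allele dominance: M^R > M > m
Offspring genotypes: 1 M^R/M, 1 M/m, 1 M^R/m, 1 m/m
Phenotype counts: 2 restricted, 1 mallard, 1 dusky
dusky: 1 out of 4 → fraction 1/4
Expected count = 1/4 × 320 = 80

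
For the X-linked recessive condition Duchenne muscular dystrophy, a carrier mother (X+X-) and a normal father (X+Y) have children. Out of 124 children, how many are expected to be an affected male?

Cross: X+X- × X+Y
Offspring: 1 X+X+, 1 X+Y, 1 X+X-, 1 X-Y
Probability of an affected male: 1/4
Expected count = 1/4 × 124 = 31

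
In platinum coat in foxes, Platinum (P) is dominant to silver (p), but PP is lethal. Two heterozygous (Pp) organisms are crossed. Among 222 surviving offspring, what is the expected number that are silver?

Cross: Pp × Pp
Punnett square offspring (before lethality): 1 PP, 2 Pp, 1 pp
The PP genotype is lethal (embryos die); surviving offspring: 2 Pp, 1 pp
silver: 1 out of 3 → fraction 1/3
Expected count = 1/3 × 222 = 74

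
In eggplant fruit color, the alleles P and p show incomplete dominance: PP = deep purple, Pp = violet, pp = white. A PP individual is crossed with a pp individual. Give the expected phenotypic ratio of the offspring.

Punnett square for PP × pp:
Offspring genotypes: 4 Pp
Phenotype counts: 4 violet
Ratio: all violet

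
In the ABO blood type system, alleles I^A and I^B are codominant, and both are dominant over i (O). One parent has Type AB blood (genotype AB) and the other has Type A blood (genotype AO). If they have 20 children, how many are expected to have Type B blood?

Cross: AB × AO
Possible offspring genotypes: 1 AA, 1 AO, 1 AB, 1 BO
Blood type counts: 2 Type A, 1 Type AB, 1 Type B
Probability of Type B: 1/4
Expected count = 1/4 × 20 = 5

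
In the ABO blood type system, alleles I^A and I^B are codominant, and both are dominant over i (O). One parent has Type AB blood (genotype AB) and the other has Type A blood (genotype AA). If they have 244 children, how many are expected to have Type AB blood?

Cross: AB × AA
Possible offspring genotypes: 2 AA, 2 AB
Blood type counts: 2 Type A, 2 Type AB
Probability of Type AB: 2/4 = 1/2
Expected count = 1/2 × 244 = 122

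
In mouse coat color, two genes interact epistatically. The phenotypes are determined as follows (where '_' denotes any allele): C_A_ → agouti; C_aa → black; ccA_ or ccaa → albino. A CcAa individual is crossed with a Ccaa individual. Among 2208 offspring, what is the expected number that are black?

Cross: CcAa × Ccaa — consider each gene separately:
C gene: Cc × Cc → 1 CC, 2 Cc, 1 cc → 3 C_ : 1 cc (out of 4)
A gene: Aa × aa → 2 Aa, 2 aa → 2 A_ : 2 aa (out of 4)
Genotype classes (out of 4 × 4 = 16): C_A_ = 3×2 = 6; C_aa = 3×2 = 6; ccA_ = 1×2 = 2; ccaa = 1×2 = 2
Apply the phenotype rules: C_A_ (6) → agouti; C_aa (6) → black; ccA_ (2) + ccaa (2) → albino
Phenotype counts (out of 16): 6 agouti, 6 black, 4 albino
black: 6 out of 16 → fraction 3/8
Expected count = 3/8 × 2208 = 828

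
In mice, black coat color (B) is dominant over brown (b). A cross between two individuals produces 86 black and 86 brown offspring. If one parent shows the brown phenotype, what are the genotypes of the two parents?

Observed offspring: 86 black, 86 brown
The observed ratio simplifies to 1:1. One parent shows brown, so its genotype must be bb. A 1:1 offspring split requires the other parent to be heterozygous (Bb).
Parent genotypes: bb × Bb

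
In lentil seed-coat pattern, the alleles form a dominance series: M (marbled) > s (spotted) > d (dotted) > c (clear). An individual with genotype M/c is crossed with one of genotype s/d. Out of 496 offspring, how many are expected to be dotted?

Cross: M/c × s/d
Allele dominance: M > s > d > c
Offspring genotypes: 1 M/s, 1 M/d, 1 s/c, 1 d/c
Phenotype counts: 2 marbled, 1 spotted, 1 dotted
dotted: 1 out of 4 → fraction 1/4
Expected count = 1/4 × 496 = 124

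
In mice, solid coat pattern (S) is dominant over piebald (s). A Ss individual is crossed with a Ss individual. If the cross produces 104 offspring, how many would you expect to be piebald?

Punnett square for Ss × Ss:
Offspring genotypes: 1 SS, 2 Ss, 1 ss
solid: 3, piebald: 1
piebald: 1 out of 4 → fraction 1/4
Expected count = 1/4 × 104 = 26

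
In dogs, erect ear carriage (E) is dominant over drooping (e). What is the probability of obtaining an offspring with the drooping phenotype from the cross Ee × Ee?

Punnett square for Ee × Ee:
Offspring genotypes: 1 EE, 2 Ee, 1 ee
Total offspring: 4
Count with target: 1
Probability: 1/4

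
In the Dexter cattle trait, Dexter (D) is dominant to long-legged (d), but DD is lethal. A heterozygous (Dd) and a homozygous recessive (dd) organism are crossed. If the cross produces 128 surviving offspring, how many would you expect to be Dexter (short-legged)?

Cross: Dd × dd
Punnett square offspring (before lethality): 2 Dd, 2 dd
No DD offspring are produced in this cross.
Dexter (short-legged): 2 out of 4 → fraction 1/2
Expected count = 1/2 × 128 = 64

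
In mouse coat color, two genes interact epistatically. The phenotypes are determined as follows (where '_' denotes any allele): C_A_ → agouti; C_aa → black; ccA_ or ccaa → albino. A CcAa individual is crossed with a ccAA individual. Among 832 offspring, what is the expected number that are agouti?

Cross: CcAa × ccAA — consider each gene separately:
C gene: Cc × cc → 2 Cc, 2 cc → 2 C_ : 2 cc (out of 4)
A gene: Aa × AA → 2 AA, 2 Aa → 4 A_ (out of 4)
Genotype classes (out of 4 × 4 = 16): C_A_ = 2×4 = 8; ccA_ = 2×4 = 8
Apply the phenotype rules: C_A_ (8) → agouti; ccA_ (8) → albino
Phenotype counts (out of 16): 8 agouti, 8 albino
agouti: 8 out of 16 → fraction 1/2
Expected count = 1/2 × 832 = 416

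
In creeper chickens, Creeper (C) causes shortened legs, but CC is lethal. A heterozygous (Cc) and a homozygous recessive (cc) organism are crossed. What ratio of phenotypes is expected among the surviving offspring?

Cross: Cc × cc
Punnett square offspring (before lethality): 2 Cc, 2 cc
No CC offspring are produced in this cross.
Ratio: 1 creeper : 1 normal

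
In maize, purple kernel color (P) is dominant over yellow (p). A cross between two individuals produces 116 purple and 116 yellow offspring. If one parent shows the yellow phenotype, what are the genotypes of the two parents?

Observed offspring: 116 purple, 116 yellow
The observed ratio simplifies to 1:1. One parent shows yellow, so its genotype must be pp. A 1:1 offspring split requires the other parent to be heterozygous (Pp).
Parent genotypes: pp × Pp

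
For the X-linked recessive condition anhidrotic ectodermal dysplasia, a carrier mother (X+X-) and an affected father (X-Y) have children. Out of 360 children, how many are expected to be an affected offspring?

Cross: X+X- × X-Y
Offspring: 1 X+X-, 1 X+Y, 1 X-X-, 1 X-Y
Probability of an affected offspring: 2/4 = 1/2
Expected count = 1/2 × 360 = 180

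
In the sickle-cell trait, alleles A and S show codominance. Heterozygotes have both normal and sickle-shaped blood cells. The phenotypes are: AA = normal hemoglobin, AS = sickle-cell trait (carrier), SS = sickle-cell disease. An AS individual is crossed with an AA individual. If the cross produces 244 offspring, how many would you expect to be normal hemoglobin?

Punnett square for AS × AA:
Offspring genotypes: 2 AA, 2 AS
Phenotype counts: 2 normal hemoglobin, 2 sickle-cell trait (carrier)
normal hemoglobin: 2 out of 4 → fraction 1/2
Expected count = 1/2 × 244 = 122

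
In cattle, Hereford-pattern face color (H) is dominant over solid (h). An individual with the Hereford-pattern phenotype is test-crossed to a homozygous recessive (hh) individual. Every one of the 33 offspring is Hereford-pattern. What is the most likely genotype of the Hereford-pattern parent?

Test cross: ? × hh
All offspring are Hereford-pattern.
If the unknown parent were heterozygous (Hh), about half of 33 offspring would be solid; none are. The unknown parent is most likely homozygous dominant (HH).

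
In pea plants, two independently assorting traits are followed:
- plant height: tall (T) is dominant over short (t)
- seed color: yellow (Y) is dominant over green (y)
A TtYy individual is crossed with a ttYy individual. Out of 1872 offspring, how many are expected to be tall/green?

Dihybrid cross TtYy × ttYy — consider each gene separately:
plant height: Tt × tt → 2 Tt, 2 tt → 2 T_ : 2 tt (out of 4)
seed color: Yy × Yy → 1 YY, 2 Yy, 1 yy → 3 Y_ : 1 yy (out of 4)
Combine (counts out of 4 × 4 = 16): tall/yellow (T_Y_) = 2×3 = 6; tall/green (T_yy) = 2×1 = 2; short/yellow (ttY_) = 2×3 = 6; short/green (ttyy) = 2×1 = 2
Phenotype counts (out of 16): 6 tall/yellow, 2 tall/green, 6 short/yellow, 2 short/green
tall/green: 2 out of 16 → fraction 1/8
Expected count = 1/8 × 1872 = 234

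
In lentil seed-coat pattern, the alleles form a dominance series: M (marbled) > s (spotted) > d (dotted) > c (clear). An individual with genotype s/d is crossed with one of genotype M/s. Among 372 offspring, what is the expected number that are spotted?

Cross: s/d × M/s
Allele dominance: M > s > d > c
Offspring genotypes: 1 M/s, 1 s/s, 1 M/d, 1 s/d
Phenotype counts: 2 marbled, 2 spotted
spotted: 2 out of 4 → fraction 1/2
Expected count = 1/2 × 372 = 186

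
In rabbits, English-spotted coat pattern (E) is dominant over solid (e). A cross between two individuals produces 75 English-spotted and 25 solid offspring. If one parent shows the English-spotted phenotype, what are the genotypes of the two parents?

Observed offspring: 75 English-spotted, 25 solid
The observed ratio simplifies to 3:1. Solid (ee) offspring appear, so each parent must contribute one e allele. The parent stated to show English-spotted carries E, so it is Ee. The other parent is then either Ee or ee: Ee × ee would give a 1:1 split, whereas Ee × Ee gives 3:1 — matching the data. So both parents are heterozygous (Ee × Ee).
Parent genotypes: Ee × Ee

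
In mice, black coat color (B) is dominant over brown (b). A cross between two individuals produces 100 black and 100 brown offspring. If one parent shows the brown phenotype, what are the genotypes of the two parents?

Observed offspring: 100 black, 100 brown
The observed ratio simplifies to 1:1. One parent shows brown, so its genotype must be bb. A 1:1 offspring split requires the other parent to be heterozygous (Bb).
Parent genotypes: bb × Bb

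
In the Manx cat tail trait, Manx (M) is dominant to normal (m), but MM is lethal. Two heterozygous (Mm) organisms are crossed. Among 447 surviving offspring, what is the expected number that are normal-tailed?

Cross: Mm × Mm
Punnett square offspring (before lethality): 1 MM, 2 Mm, 1 mm
The MM genotype is lethal (embryos die); surviving offspring: 2 Mm, 1 mm
normal-tailed: 1 out of 3 → fraction 1/3
Expected count = 1/3 × 447 = 149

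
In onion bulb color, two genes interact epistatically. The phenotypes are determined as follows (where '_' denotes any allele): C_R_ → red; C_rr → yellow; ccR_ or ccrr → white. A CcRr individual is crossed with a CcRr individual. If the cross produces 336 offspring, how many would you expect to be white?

Cross: CcRr × CcRr — consider each gene separately:
C gene: Cc × Cc → 1 CC, 2 Cc, 1 cc → 3 C_ : 1 cc (out of 4)
R gene: Rr × Rr → 1 RR, 2 Rr, 1 rr → 3 R_ : 1 rr (out of 4)
Genotype classes (out of 4 × 4 = 16): C_R_ = 3×3 = 9; C_rr = 3×1 = 3; ccR_ = 1×3 = 3; ccrr = 1×1 = 1
Apply the phenotype rules: C_R_ (9) → red; C_rr (3) → yellow; ccR_ (3) + ccrr (1) → white
Phenotype counts (out of 16): 9 red, 3 yellow, 4 white
white: 4 out of 16 → fraction 1/4
Expected count = 1/4 × 336 = 84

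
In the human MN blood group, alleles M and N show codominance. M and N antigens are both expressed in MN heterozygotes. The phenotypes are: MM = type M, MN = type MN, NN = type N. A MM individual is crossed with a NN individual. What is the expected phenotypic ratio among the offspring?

Punnett square for MM × NN:
Offspring genotypes: 4 MN
Phenotype counts: 4 type MN
Ratio: all type MN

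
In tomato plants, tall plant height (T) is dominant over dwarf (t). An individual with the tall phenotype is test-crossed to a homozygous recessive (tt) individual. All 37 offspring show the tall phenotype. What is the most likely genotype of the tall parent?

Test cross: ? × tt
All offspring are tall.
If the unknown parent were heterozygous (Tt), about half of 37 offspring would be dwarf; none are. The unknown parent is most likely homozygous dominant (TT).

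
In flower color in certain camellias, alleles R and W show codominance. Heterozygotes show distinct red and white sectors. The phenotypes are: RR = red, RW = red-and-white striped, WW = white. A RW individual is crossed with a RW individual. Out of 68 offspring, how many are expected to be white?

Punnett square for RW × RW:
Offspring genotypes: 1 RR, 2 RW, 1 WW
Phenotype counts: 1 red, 2 red-and-white striped, 1 white
white: 1 out of 4 → fraction 1/4
Expected count = 1/4 × 68 = 17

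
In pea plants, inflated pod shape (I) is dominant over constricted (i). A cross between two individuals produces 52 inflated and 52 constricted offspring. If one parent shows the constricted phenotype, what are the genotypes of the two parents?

Observed offspring: 52 inflated, 52 constricted
The observed ratio simplifies to 1:1. One parent shows constricted, so its genotype must be ii. A 1:1 offspring split requires the other parent to be heterozygous (Ii).
Parent genotypes: ii × Ii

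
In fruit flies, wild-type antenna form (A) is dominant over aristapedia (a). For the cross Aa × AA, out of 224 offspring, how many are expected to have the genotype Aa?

Punnett square for Aa × AA:
Offspring genotypes: 2 AA, 2 Aa
Total offspring: 4
Count with target: 2
Probability: 2/4 = 1/2
Expected count = 1/2 × 224 = 112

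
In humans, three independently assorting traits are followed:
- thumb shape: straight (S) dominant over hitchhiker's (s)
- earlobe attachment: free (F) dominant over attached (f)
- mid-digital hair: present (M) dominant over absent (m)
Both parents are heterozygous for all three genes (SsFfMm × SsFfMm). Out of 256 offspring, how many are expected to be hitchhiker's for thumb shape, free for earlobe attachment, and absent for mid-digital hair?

Trihybrid cross: SsFfMm × SsFfMm
Each trait segregates independently with a 3:1 phenotypic ratio, so each gene contributes 3/4 (dominant) or 1/4 (recessive).
Target: hitchhiker's (thumb shape), free (earlobe attachment), absent (mid-digital hair)
Probability = product of independent per-trait probabilities
= 1/4 × 3/4 × 1/4 = 3/64
Expected count = 3/64 × 256 = 12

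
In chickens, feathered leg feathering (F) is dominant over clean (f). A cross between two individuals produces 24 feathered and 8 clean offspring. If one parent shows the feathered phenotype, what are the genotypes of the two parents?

Observed offspring: 24 feathered, 8 clean
The observed ratio simplifies to 3:1. Clean (ff) offspring appear, so each parent must contribute one f allele. The parent stated to show feathered carries F, so it is Ff. The other parent is then either Ff or ff: Ff × ff would give a 1:1 split, whereas Ff × Ff gives 3:1 — matching the data. So both parents are heterozygous (Ff × Ff).
Parent genotypes: Ff × Ff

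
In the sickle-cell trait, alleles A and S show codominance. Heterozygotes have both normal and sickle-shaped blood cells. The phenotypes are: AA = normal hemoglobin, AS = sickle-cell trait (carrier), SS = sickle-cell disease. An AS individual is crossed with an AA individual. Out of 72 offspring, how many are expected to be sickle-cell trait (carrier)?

Punnett square for AS × AA:
Offspring genotypes: 2 AA, 2 AS
Phenotype counts: 2 normal hemoglobin, 2 sickle-cell trait (carrier)
sickle-cell trait (carrier): 2 out of 4 → fraction 1/2
Expected count = 1/2 × 72 = 36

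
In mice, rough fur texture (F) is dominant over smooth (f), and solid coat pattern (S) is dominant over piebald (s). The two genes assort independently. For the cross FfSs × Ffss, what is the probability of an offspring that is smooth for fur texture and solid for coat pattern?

Dihybrid cross FfSs × Ffss — consider each gene separately:
fur texture: Ff × Ff → 1 FF, 2 Ff, 1 ff → 3 F_ : 1 ff (out of 4)
coat pattern: Ss × ss → 2 Ss, 2 ss → 2 S_ : 2 ss (out of 4)
Looking for: smooth (ff) and solid (S_)
P(smooth) = 1/4, P(solid) = 2/4
P(both) = 1/4 × 2/4 = 2/16 = 1/8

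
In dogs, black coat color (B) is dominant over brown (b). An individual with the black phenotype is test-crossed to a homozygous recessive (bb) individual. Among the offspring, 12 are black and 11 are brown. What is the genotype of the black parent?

Test cross: ? × bb
Offspring: 12 black, 11 brown — approximately 1:1.
A 1:1 ratio in a test cross indicates the unknown parent is heterozygous (Bb).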